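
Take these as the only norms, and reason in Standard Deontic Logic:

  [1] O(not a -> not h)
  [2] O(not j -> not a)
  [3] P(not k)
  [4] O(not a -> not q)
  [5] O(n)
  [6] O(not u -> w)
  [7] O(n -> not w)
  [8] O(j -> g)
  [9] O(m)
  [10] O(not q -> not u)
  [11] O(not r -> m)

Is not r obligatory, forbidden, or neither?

Premise 11 is O(not r -> m); even if O(m) held, inferring O(not r) would be affirming the consequent — invalid.
No premise or chain of K-axiom applications forces O(not r), and none forces O(r). So not r is neither obligatory nor forbidden under these norms.

Neither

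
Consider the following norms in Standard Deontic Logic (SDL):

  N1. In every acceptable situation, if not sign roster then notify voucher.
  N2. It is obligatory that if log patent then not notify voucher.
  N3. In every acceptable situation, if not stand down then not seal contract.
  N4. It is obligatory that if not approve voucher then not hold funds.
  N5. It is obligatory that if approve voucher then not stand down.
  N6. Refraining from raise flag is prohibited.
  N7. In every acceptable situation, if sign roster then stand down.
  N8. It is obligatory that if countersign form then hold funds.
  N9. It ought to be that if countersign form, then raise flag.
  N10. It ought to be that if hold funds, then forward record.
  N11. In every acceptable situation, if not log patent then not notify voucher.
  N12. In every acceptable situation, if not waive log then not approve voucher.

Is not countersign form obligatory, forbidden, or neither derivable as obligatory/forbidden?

Premises 11 and 2 cover both cases: O(¬log_patent → ¬notify_voucher) and O(log_patent → ¬notify_voucher). Since ¬log_patent ∨ log_patent is a tautology, O(¬notify_voucher) follows.
Premise 1 is O(¬sign_roster → notify_voucher); contrapositively O(¬notify_voucher → sign_roster). Since O(¬notify_voucher) holds, K gives O(sign_roster).
With premise 7, O(sign_roster → stand_down), the K-axiom yields O(stand_down).
The contrapositive of premise 5 (O(approve_voucher → ¬stand_down)) is O(stand_down → ¬approve_voucher), and O(stand_down) is already established, so O(¬approve_voucher).
Premise 4 is O(¬approve_voucher → ¬hold_funds); since O(¬approve_voucher), deontic closure gives O(¬hold_funds).
Premise 8 is O(countersign_form → hold_funds); contrapositively O(¬hold_funds → ¬countersign_form). Since O(¬hold_funds) holds, K gives O(¬countersign_form).
Premises 3, 6, 9, 10, 12 do not contribute to this derivation.
Hence ¬countersign_form is obligatory.

Obligatory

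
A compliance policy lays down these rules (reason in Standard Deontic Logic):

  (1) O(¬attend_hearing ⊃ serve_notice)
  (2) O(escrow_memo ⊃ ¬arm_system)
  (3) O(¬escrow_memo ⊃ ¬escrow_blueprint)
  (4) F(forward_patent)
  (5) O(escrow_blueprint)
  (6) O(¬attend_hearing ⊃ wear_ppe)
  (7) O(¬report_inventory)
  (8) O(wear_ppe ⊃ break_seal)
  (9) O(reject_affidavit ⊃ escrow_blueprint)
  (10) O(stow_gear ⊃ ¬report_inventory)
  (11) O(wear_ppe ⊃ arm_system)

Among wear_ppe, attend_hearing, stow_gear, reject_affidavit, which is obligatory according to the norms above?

Premise 5 gives O(escrow_blueprint).
Premise 3, O(¬escrow_memo ⊃ ¬escrow_blueprint), contraposes to O(escrow_blueprint ⊃ escrow_memo); with O(escrow_blueprint) we get O(escrow_memo).
Applying K to premise 2 (O(escrow_memo ⊃ ¬arm_system)) and O(escrow_memo) yields O(¬arm_system).
Premise 11, O(wear_ppe ⊃ arm_system), contraposes to O(¬arm_system ⊃ ¬wear_ppe); with O(¬arm_system) we get O(¬wear_ppe).
The contrapositive of premise 6 (O(¬attend_hearing ⊃ wear_ppe)) is O(¬wear_ppe ⊃ attend_hearing), and O(¬wear_ppe) is already established, so O(attend_hearing).
So O(attend_hearing) holds — attend_hearing is obligatory. None of the other listed options is made obligatory by any chain of premises.

attend_hearing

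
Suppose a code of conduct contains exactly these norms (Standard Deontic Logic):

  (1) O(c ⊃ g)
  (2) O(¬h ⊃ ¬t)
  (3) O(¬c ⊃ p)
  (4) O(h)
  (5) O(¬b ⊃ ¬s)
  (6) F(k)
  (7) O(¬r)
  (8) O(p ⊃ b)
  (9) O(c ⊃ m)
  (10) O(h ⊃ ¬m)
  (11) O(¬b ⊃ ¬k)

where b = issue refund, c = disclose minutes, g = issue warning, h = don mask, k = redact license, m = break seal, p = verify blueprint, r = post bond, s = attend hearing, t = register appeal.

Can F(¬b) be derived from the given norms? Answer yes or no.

From premise 4 we have O(h).
Premise 10 is O(h ⊃ ¬m); since O(h), deontic closure gives O(¬m).
The contrapositive of premise 9 (O(c ⊃ m)) is O(¬m ⊃ ¬c), and O(¬m) is already established, so O(¬c).
Premise 3 is O(¬c ⊃ p); since O(¬c), deontic closure gives O(p).
From O(p) and premise 8, O(p ⊃ b), we obtain O(b).
Premises 1, 2, 5, 6, 7, 11 do not contribute to this derivation.
So O(b) holds, i.e. F(¬b). The claim follows.

Yes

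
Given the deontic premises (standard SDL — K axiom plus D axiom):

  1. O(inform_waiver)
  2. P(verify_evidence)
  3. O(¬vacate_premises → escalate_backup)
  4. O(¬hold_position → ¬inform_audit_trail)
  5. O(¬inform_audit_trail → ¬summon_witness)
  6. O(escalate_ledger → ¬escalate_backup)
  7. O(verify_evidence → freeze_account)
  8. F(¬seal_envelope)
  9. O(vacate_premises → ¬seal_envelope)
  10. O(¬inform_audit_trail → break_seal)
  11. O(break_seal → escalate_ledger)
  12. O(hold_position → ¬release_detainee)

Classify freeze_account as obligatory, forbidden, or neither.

Premise 7 is O(verify_evidence → freeze_account), but O(verify_evidence) is not derivable from the premises (the permission P(verify_evidence) asserts only ¬O(¬verify_evidence), not O(verify_evidence)), so it does not yield O(freeze_account).
No premise or chain of K-axiom applications forces O(freeze_account), and none forces O(¬freeze_account). So freeze_account is neither obligatory nor forbidden under these norms.

Neither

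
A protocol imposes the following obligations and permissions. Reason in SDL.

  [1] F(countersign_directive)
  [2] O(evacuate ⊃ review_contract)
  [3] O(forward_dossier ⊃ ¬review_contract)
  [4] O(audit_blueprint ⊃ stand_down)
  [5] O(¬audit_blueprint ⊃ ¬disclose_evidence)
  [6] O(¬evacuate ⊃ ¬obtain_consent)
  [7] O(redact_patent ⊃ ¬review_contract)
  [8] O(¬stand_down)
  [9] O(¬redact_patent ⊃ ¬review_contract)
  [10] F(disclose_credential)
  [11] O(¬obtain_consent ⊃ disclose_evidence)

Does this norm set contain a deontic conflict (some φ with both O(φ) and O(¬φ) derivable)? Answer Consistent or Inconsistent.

Inconsistent

Premises 9 and 7 cover both cases: O(¬redact_patent ⊃ ¬review_contract) and O(redact_patent ⊃ ¬review_contract). Since ¬redact_patent ∨ redact_patent is a tautology, O(¬review_contract) follows.
Premise 2 is O(evacuate ⊃ review_contract); contrapositively O(¬review_contract ⊃ ¬evacuate). Since O(¬review_contract) holds, K gives O(¬evacuate).
Premise 6 is O(¬evacuate ⊃ ¬obtain_consent); since O(¬evacuate), deontic closure gives O(¬obtain_consent).
From O(¬obtain_consent) and premise 11, O(¬obtain_consent ⊃ disclose_evidence), we obtain O(disclose_evidence).
Premise 5, O(¬audit_blueprint ⊃ ¬disclose_evidence), contraposes to O(disclose_evidence ⊃ audit_blueprint); with O(disclose_evidence) we get O(audit_blueprint).
Applying K to premise 4 (O(audit_blueprint ⊃ stand_down)) and O(audit_blueprint) yields O(stand_down).
However, premise 8 gives O(¬stand_down).
We now have both O(stand_down) and O(¬stand_down) — stand_down is simultaneously obligatory and forbidden, violating the D-axiom.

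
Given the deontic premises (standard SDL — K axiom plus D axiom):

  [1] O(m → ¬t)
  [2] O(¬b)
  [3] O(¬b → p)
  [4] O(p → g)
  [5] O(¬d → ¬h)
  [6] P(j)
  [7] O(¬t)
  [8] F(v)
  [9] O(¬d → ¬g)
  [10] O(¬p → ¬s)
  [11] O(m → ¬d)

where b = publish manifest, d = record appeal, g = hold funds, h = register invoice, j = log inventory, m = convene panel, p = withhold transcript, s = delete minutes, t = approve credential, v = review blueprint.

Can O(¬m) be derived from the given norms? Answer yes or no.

Premise 2 states O(¬b) outright.
Premise 3 is O(¬b → p); since O(¬b), deontic closure gives O(p).
Premise 4 is O(p → g); since O(p), deontic closure gives O(g).
Premise 9, O(¬d → ¬g), contraposes to O(g → d); with O(g) we get O(d).
The contrapositive of premise 11 (O(m → ¬d)) is O(d → ¬m), and O(d) is already established, so O(¬m).
Premises 1, 5, 6, 7, 8, 10 do not contribute to this derivation.
So O(¬m) follows.

Yes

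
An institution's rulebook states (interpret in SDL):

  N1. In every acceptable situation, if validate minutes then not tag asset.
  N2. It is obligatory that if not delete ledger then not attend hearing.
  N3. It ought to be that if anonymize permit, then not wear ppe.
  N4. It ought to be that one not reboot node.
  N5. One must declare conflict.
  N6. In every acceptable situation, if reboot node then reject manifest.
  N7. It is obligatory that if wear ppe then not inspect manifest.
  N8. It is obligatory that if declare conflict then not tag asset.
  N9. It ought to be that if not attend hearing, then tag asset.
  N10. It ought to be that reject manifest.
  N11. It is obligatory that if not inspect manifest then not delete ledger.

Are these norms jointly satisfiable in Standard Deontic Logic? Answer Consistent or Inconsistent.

Premise 6 is O(reboot_node → reject_manifest); even if O(reject_manifest) held, inferring O(reboot_node) would be affirming the consequent — invalid.
So O(reboot_node) is not derivable, and the apparent clash with O(¬reboot_node) does not arise.
A world satisfying every obligation exists (e.g. anonymize_permit=false, attend_hearing=true, declare_conflict=true, delete_ledger=true, inspect_manifest=true, reboot_node=false, reject_manifest=true, tag_asset=false, validate_minutes=false, wear_ppe=false); no atom is both obligatory and forbidden, so the set is consistent.

Consistent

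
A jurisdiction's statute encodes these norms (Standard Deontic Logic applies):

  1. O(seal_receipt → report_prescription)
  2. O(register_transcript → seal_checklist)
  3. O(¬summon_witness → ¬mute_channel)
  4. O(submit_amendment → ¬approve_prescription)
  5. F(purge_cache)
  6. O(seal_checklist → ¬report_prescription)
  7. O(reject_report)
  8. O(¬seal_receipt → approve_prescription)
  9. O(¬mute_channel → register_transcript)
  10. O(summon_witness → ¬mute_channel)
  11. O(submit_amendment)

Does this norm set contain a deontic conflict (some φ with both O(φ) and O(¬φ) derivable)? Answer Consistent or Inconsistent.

Premises 10 and 3 are O(summon_witness → ¬mute_channel) and O(¬summon_witness → ¬mute_channel); every ideal world satisfies summon_witness or ¬summon_witness, so in either case ¬mute_channel holds — hence O(¬mute_channel).
From O(¬mute_channel) and premise 9, O(¬mute_channel → register_transcript), we obtain O(register_transcript).
Premise 2 is O(register_transcript → seal_checklist); since O(register_transcript), deontic closure gives O(seal_checklist).
With premise 6, O(seal_checklist → ¬report_prescription), the K-axiom yields O(¬report_prescription).
The contrapositive of premise 1 (O(seal_receipt → report_prescription)) is O(¬report_prescription → ¬seal_receipt), and O(¬report_prescription) is already established, so O(¬seal_receipt).
From O(¬seal_receipt) and premise 8, O(¬seal_receipt → approve_prescription), we obtain O(approve_prescription).
Premise 4 is O(submit_amendment → ¬approve_prescription); contrapositively O(approve_prescription → ¬submit_amendment). Since O(approve_prescription) holds, K gives O(¬submit_amendment).
But premise 11 directly asserts O(submit_amendment).
We now have both O(¬submit_amendment) and O(submit_amendment) — submit_amendment is simultaneously obligatory and forbidden, violating the D-axiom.

Inconsistent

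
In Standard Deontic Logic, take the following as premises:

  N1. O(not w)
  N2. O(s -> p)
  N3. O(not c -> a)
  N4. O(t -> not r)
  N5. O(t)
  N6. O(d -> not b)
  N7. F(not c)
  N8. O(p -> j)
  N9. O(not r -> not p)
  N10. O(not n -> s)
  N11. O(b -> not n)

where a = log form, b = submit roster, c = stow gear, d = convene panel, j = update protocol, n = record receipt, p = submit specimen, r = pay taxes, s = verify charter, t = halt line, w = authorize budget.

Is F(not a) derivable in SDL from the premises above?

No

Premise 3 is O(not c -> a), but O(not c) is not derivable from the premises, so it does not yield O(a).
No other premise forces O(a). An ideal world satisfying every premise can still have not a true, so F(not a) is not derivable.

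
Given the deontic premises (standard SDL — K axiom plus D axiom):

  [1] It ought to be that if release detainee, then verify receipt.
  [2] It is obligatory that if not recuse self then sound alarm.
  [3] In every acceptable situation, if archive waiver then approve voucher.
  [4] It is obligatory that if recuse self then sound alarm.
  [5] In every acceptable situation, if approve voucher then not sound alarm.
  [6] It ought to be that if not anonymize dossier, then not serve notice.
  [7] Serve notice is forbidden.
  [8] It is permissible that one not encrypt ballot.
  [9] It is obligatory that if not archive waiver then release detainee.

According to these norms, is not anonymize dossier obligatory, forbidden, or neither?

Premise 6 is O(¬anonymize_dossier → ¬serve_notice); even if O(¬serve_notice) held, inferring O(¬anonymize_dossier) would be affirming the consequent — invalid.
No premise or chain of K-axiom applications forces O(¬anonymize_dossier), and none forces O(anonymize_dossier). So ¬anonymize_dossier is neither obligatory nor forbidden under these norms.

Neither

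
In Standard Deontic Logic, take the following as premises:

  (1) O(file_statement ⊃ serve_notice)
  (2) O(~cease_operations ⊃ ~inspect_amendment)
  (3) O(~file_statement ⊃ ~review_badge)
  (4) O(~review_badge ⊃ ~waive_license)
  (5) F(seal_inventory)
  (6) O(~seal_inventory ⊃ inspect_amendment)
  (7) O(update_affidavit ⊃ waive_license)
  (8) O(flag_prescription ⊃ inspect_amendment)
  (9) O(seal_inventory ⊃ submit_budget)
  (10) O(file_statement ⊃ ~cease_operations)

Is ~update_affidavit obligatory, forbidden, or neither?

Obligatory

F(seal_inventory) at premise 5 means O(~seal_inventory).
With premise 6, O(~seal_inventory ⊃ inspect_amendment), the K-axiom yields O(inspect_amendment).
Premise 2, O(~cease_operations ⊃ ~inspect_amendment), contraposes to O(inspect_amendment ⊃ cease_operations); with O(inspect_amendment) we get O(cease_operations).
Premise 10, O(file_statement ⊃ ~cease_operations), contraposes to O(cease_operations ⊃ ~file_statement); with O(cease_operations) we get O(~file_statement).
Applying K to premise 3 (O(~file_statement ⊃ ~review_badge)) and O(~file_statement) yields O(~review_badge).
Applying K to premise 4 (O(~review_badge ⊃ ~waive_license)) and O(~review_badge) yields O(~waive_license).
The contrapositive of premise 7 (O(update_affidavit ⊃ waive_license)) is O(~waive_license ⊃ ~update_affidavit), and O(~waive_license) is already established, so O(~update_affidavit).
Premises 1, 8, 9 do not contribute to this derivation.
Hence ~update_affidavit is obligatory.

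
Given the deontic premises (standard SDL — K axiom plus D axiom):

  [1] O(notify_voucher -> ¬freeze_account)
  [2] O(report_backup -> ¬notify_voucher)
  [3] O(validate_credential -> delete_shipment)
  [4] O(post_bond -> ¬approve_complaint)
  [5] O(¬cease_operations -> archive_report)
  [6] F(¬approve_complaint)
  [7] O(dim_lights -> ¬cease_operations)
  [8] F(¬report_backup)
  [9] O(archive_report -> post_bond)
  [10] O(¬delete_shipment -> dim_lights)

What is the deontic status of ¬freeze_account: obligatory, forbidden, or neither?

Neither

Premise 1 is O(notify_voucher -> ¬freeze_account), but O(notify_voucher) is not derivable from the premises, so it does not yield O(¬freeze_account).
No premise or chain of K-axiom applications forces O(¬freeze_account), and none forces O(freeze_account). So ¬freeze_account is neither obligatory nor forbidden under these norms.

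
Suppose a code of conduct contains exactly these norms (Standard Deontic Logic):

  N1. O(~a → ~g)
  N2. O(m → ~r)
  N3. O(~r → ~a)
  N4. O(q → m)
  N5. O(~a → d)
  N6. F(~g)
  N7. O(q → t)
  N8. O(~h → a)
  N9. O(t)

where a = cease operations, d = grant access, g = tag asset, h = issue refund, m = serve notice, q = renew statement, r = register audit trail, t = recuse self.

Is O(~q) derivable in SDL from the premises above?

Yes

F(~g) at premise 6 means O(g).
Premise 1, O(~a → ~g), contraposes to O(g → a); with O(g) we get O(a).
The contrapositive of premise 3 (O(~r → ~a)) is O(a → r), and O(a) is already established, so O(r).
The contrapositive of premise 2 (O(m → ~r)) is O(r → ~m), and O(r) is already established, so O(~m).
The contrapositive of premise 4 (O(q → m)) is O(~m → ~q), and O(~m) is already established, so O(~q).
Premises 5, 7, 8, 9 do not contribute to this derivation.
So O(~q) follows.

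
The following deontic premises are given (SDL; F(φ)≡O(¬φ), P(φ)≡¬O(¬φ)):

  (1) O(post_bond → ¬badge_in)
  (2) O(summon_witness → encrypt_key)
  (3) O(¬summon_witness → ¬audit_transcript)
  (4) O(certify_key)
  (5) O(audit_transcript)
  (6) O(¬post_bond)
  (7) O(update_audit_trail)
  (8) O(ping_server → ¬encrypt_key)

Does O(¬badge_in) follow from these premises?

Premise 1 is O(post_bond → ¬badge_in), but O(post_bond) is not derivable from the premises, so it does not yield O(¬badge_in).
No other premise forces O(¬badge_in). An ideal world satisfying every premise can still have ¬badge_in false, so O(¬badge_in) is not derivable.

No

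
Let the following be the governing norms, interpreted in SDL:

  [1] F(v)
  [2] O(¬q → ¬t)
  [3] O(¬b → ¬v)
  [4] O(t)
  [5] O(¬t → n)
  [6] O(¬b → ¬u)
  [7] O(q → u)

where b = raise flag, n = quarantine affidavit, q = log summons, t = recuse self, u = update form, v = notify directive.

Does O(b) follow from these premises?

From premise 4 we have O(t).
Premise 2, O(¬q → ¬t), contraposes to O(t → q); with O(t) we get O(q).
From O(q) and premise 7, O(q → u), we obtain O(u).
The contrapositive of premise 6 (O(¬b → ¬u)) is O(u → b), and O(u) is already established, so O(b).
Premises 1, 3, 5 do not contribute to this derivation.
So O(b) follows.

Yes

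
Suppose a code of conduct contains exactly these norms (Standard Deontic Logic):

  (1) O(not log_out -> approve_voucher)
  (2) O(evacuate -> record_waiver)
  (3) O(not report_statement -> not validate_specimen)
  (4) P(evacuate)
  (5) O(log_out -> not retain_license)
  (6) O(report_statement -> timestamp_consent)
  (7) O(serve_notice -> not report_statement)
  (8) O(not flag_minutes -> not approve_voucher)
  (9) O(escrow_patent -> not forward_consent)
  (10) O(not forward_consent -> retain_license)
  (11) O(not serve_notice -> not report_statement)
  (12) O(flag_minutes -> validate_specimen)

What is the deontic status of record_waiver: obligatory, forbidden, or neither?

Premise 2 is O(evacuate -> record_waiver), but O(evacuate) is not derivable from the premises (the permission P(evacuate) asserts only not O(not evacuate), not O(evacuate)), so it does not yield O(record_waiver).
No premise or chain of K-axiom applications forces O(record_waiver), and none forces O(not record_waiver). So record_waiver is neither obligatory nor forbidden under these norms.

Neither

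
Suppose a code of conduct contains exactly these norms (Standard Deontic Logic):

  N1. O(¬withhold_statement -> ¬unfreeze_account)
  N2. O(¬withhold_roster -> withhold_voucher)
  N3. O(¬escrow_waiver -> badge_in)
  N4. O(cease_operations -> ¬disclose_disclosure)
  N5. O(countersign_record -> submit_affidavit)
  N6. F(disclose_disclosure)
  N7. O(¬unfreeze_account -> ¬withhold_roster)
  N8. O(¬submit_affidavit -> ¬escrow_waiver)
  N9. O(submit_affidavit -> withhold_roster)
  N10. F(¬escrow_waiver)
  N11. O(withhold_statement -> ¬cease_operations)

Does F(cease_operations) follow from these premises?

Premise 10, F(¬escrow_waiver), is equivalent to O(escrow_waiver).
The contrapositive of premise 8 (O(¬submit_affidavit -> ¬escrow_waiver)) is O(escrow_waiver -> submit_affidavit), and O(escrow_waiver) is already established, so O(submit_affidavit).
Applying K to premise 9 (O(submit_affidavit -> withhold_roster)) and O(submit_affidavit) yields O(withhold_roster).
The contrapositive of premise 7 (O(¬unfreeze_account -> ¬withhold_roster)) is O(withhold_roster -> unfreeze_account), and O(withhold_roster) is already established, so O(unfreeze_account).
The contrapositive of premise 1 (O(¬withhold_statement -> ¬unfreeze_account)) is O(unfreeze_account -> withhold_statement), and O(unfreeze_account) is already established, so O(withhold_statement).
From O(withhold_statement) and premise 11, O(withhold_statement -> ¬cease_operations), we obtain O(¬cease_operations).
Premises 2, 3, 4, 5, 6 do not contribute to this derivation.
So O(¬cease_operations) holds, i.e. F(cease_operations). The claim follows.

Yes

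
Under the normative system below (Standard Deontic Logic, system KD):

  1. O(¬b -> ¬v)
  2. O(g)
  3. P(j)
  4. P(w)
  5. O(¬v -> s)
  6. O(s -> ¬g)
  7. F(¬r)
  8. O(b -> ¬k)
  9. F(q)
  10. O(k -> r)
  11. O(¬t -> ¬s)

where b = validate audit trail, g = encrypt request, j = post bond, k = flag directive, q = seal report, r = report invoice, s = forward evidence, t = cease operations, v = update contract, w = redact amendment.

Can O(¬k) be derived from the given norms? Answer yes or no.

Premise 2 states O(g) outright.
Premise 6 is O(s -> ¬g); contrapositively O(g -> ¬s). Since O(g) holds, K gives O(¬s).
Premise 5 is O(¬v -> s); contrapositively O(¬s -> v). Since O(¬s) holds, K gives O(v).
Premise 1, O(¬b -> ¬v), contraposes to O(v -> b); with O(v) we get O(b).
From O(b) and premise 8, O(b -> ¬k), we obtain O(¬k).
Premises 3, 4, 7, 9, 10, 11 do not contribute to this derivation.
So O(¬k) follows.

Yes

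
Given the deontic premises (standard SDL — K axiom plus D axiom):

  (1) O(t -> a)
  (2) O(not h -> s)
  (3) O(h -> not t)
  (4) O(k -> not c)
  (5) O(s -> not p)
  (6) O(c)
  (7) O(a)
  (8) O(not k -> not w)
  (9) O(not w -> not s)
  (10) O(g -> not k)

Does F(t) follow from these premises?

Yes

From premise 6 we have O(c).
Premise 4 is O(k -> not c); contrapositively O(c -> not k). Since O(c) holds, K gives O(not k).
Premise 8 is O(not k -> not w); since O(not k), deontic closure gives O(not w).
Applying K to premise 9 (O(not w -> not s)) and O(not w) yields O(not s).
The contrapositive of premise 2 (O(not h -> s)) is O(not s -> h), and O(not s) is already established, so O(h).
Applying K to premise 3 (O(h -> not t)) and O(h) yields O(not t).
Premises 1, 5, 7, 10 do not contribute to this derivation.
So O(not t) holds, i.e. F(t). The claim follows.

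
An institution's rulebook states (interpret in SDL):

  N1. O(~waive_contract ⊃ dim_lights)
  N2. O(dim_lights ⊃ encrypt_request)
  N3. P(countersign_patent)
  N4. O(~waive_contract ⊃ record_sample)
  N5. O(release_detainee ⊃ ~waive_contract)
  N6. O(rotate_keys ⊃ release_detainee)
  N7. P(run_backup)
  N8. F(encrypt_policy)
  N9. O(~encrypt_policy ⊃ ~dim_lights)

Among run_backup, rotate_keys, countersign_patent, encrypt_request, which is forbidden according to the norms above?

rotate_keys

Premise 8 is F(encrypt_policy), i.e. O(~encrypt_policy).
From O(~encrypt_policy) and premise 9, O(~encrypt_policy ⊃ ~dim_lights), we obtain O(~dim_lights).
The contrapositive of premise 1 (O(~waive_contract ⊃ dim_lights)) is O(~dim_lights ⊃ waive_contract), and O(~dim_lights) is already established, so O(waive_contract).
The contrapositive of premise 5 (O(release_detainee ⊃ ~waive_contract)) is O(waive_contract ⊃ ~release_detainee), and O(waive_contract) is already established, so O(~release_detainee).
The contrapositive of premise 6 (O(rotate_keys ⊃ release_detainee)) is O(~release_detainee ⊃ ~rotate_keys), and O(~release_detainee) is already established, so O(~rotate_keys).
So O(~rotate_keys) holds, i.e. rotate_keys is forbidden. None of the other listed options is forbidden under the premises.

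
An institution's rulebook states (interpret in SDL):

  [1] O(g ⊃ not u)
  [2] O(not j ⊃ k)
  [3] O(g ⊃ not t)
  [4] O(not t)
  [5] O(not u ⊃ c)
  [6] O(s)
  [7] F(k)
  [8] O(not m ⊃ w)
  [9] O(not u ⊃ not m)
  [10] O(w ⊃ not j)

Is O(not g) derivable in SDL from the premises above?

Yes

F(k) at premise 7 means O(not k).
The contrapositive of premise 2 (O(not j ⊃ k)) is O(not k ⊃ j), and O(not k) is already established, so O(j).
The contrapositive of premise 10 (O(w ⊃ not j)) is O(j ⊃ not w), and O(j) is already established, so O(not w).
The contrapositive of premise 8 (O(not m ⊃ w)) is O(not w ⊃ m), and O(not w) is already established, so O(m).
The contrapositive of premise 9 (O(not u ⊃ not m)) is O(m ⊃ u), and O(m) is already established, so O(u).
Premise 1 is O(g ⊃ not u); contrapositively O(u ⊃ not g). Since O(u) holds, K gives O(not g).
Premises 3, 4, 5, 6 do not contribute to this derivation.
So O(not g) follows.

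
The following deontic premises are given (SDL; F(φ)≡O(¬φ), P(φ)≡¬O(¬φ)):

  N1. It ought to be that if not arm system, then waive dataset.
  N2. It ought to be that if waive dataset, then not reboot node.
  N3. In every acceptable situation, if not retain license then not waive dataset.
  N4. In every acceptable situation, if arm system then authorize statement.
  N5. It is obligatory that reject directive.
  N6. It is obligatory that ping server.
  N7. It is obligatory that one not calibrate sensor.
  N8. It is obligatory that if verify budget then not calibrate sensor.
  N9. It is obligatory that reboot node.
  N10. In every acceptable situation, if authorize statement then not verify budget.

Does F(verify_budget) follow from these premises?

Premise 9 states O(reboot_node) outright.
The contrapositive of premise 2 (O(waive_dataset → ¬reboot_node)) is O(reboot_node → ¬waive_dataset), and O(reboot_node) is already established, so O(¬waive_dataset).
Premise 1, O(¬arm_system → waive_dataset), contraposes to O(¬waive_dataset → arm_system); with O(¬waive_dataset) we get O(arm_system).
Premise 4 is O(arm_system → authorize_statement); since O(arm_system), deontic closure gives O(authorize_statement).
Applying K to premise 10 (O(authorize_statement → ¬verify_budget)) and O(authorize_statement) yields O(¬verify_budget).
Premises 3, 5, 6, 7, 8 do not contribute to this derivation.
So O(¬verify_budget) holds, i.e. F(verify_budget). The claim follows.

Yes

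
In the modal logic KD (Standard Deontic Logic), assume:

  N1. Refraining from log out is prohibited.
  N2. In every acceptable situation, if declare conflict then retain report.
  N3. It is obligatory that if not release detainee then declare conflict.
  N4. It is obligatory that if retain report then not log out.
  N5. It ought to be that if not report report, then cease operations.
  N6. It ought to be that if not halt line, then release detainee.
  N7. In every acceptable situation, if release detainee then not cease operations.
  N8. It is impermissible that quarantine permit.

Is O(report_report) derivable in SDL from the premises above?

F(¬log_out) at premise 1 means O(log_out).
The contrapositive of premise 4 (O(retain_report → ¬log_out)) is O(log_out → ¬retain_report), and O(log_out) is already established, so O(¬retain_report).
Premise 2 is O(declare_conflict → retain_report); contrapositively O(¬retain_report → ¬declare_conflict). Since O(¬retain_report) holds, K gives O(¬declare_conflict).
The contrapositive of premise 3 (O(¬release_detainee → declare_conflict)) is O(¬declare_conflict → release_detainee), and O(¬declare_conflict) is already established, so O(release_detainee).
With premise 7, O(release_detainee → ¬cease_operations), the K-axiom yields O(¬cease_operations).
Premise 5, O(¬report_report → cease_operations), contraposes to O(¬cease_operations → report_report); with O(¬cease_operations) we get O(report_report).
Premises 6, 8 do not contribute to this derivation.
So O(report_report) follows.

Yes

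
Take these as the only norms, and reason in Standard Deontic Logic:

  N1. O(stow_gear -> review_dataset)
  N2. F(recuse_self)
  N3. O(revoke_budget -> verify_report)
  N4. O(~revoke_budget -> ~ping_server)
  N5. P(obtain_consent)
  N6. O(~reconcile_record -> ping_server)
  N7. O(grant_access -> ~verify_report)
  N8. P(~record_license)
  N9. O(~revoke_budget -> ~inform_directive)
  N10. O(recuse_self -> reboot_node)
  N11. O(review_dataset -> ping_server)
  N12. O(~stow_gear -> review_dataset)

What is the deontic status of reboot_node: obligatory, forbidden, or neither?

Premise 10 is O(recuse_self -> reboot_node), but O(recuse_self) is not derivable from the premises, so it does not yield O(reboot_node).
No premise or chain of K-axiom applications forces O(reboot_node), and none forces O(~reboot_node). So reboot_node is neither obligatory nor forbidden under these norms.

Neither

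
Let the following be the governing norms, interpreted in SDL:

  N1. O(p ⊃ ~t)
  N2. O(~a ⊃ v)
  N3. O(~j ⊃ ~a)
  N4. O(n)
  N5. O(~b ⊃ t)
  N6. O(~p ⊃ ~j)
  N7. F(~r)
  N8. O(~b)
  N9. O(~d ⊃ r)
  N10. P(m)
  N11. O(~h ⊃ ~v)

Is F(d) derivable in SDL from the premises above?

Premise 9 is O(~d ⊃ r); even if O(r) held, inferring O(~d) would be affirming the consequent — invalid.
No other premise forces O(~d). An ideal world satisfying every premise can still have d true, so F(d) is not derivable.

No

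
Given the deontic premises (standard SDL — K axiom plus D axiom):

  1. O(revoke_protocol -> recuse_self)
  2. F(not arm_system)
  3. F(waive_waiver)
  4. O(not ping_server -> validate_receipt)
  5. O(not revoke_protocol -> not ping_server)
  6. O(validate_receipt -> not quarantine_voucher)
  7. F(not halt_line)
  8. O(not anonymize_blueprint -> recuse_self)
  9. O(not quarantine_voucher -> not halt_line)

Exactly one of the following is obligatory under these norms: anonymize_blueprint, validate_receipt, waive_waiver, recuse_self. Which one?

Premise 7 is F(not halt_line), i.e. O(halt_line).
Premise 9 is O(not quarantine_voucher -> not halt_line); contrapositively O(halt_line -> quarantine_voucher). Since O(halt_line) holds, K gives O(quarantine_voucher).
The contrapositive of premise 6 (O(validate_receipt -> not quarantine_voucher)) is O(quarantine_voucher -> not validate_receipt), and O(quarantine_voucher) is already established, so O(not validate_receipt).
The contrapositive of premise 4 (O(not ping_server -> validate_receipt)) is O(not validate_receipt -> ping_server), and O(not validate_receipt) is already established, so O(ping_server).
Premise 5 is O(not revoke_protocol -> not ping_server); contrapositively O(ping_server -> revoke_protocol). Since O(ping_server) holds, K gives O(revoke_protocol).
With premise 1, O(revoke_protocol -> recuse_self), the K-axiom yields O(recuse_self).
So O(recuse_self) holds — recuse_self is obligatory. None of the other listed options is made obligatory by any chain of premises.

recuse_self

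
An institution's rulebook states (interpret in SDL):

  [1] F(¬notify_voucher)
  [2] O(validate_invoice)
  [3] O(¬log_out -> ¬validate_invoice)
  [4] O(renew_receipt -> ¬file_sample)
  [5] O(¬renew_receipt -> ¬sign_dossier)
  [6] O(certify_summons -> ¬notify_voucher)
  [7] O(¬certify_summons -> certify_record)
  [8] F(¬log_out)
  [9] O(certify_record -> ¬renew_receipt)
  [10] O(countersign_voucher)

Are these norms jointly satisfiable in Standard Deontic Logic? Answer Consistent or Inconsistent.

Consistent

Premise 3 is O(¬log_out -> ¬validate_invoice), but O(¬log_out) is not derivable from the premises, so it does not yield O(¬validate_invoice).
So O(¬validate_invoice) is not derivable, and the apparent clash with O(validate_invoice) does not arise.
A world satisfying every obligation exists (e.g. certify_record=true, certify_summons=false, countersign_voucher=true, file_sample=false, log_out=true, notify_voucher=true, renew_receipt=false, sign_dossier=false, validate_invoice=true); no atom is both obligatory and forbidden, so the set is consistent.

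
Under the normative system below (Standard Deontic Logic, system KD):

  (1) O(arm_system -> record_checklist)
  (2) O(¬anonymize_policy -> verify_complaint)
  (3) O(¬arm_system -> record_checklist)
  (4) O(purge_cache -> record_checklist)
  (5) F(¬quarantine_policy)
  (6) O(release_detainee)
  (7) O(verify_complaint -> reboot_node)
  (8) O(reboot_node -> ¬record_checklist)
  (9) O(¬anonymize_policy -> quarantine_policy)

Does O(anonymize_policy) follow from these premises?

Yes

Premises 1 and 3 are O(arm_system -> record_checklist) and O(¬arm_system -> record_checklist); every ideal world satisfies arm_system or ¬arm_system, so in either case record_checklist holds — hence O(record_checklist).
The contrapositive of premise 8 (O(reboot_node -> ¬record_checklist)) is O(record_checklist -> ¬reboot_node), and O(record_checklist) is already established, so O(¬reboot_node).
Premise 7, O(verify_complaint -> reboot_node), contraposes to O(¬reboot_node -> ¬verify_complaint); with O(¬reboot_node) we get O(¬verify_complaint).
The contrapositive of premise 2 (O(¬anonymize_policy -> verify_complaint)) is O(¬verify_complaint -> anonymize_policy), and O(¬verify_complaint) is already established, so O(anonymize_policy).
Premises 4, 5, 6, 9 do not contribute to this derivation.
So O(anonymize_policy) follows.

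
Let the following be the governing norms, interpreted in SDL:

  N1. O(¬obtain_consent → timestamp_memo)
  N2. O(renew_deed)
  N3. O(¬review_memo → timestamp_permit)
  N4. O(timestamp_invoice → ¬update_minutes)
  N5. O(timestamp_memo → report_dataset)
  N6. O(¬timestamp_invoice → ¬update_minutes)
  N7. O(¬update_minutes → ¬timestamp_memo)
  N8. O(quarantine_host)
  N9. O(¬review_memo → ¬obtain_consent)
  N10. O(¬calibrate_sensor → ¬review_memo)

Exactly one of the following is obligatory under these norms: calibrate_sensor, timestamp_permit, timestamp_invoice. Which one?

By case analysis on ¬timestamp_invoice: premise 6 gives O(¬timestamp_invoice → ¬update_minutes) and premise 4 gives O(timestamp_invoice → ¬update_minutes), so O(¬update_minutes) either way.
Applying K to premise 7 (O(¬update_minutes → ¬timestamp_memo)) and O(¬update_minutes) yields O(¬timestamp_memo).
Premise 1, O(¬obtain_consent → timestamp_memo), contraposes to O(¬timestamp_memo → obtain_consent); with O(¬timestamp_memo) we get O(obtain_consent).
The contrapositive of premise 9 (O(¬review_memo → ¬obtain_consent)) is O(obtain_consent → review_memo), and O(obtain_consent) is already established, so O(review_memo).
Premise 10 is O(¬calibrate_sensor → ¬review_memo); contrapositively O(review_memo → calibrate_sensor). Since O(review_memo) holds, K gives O(calibrate_sensor).
So O(calibrate_sensor) holds — calibrate_sensor is obligatory. None of the other listed options is made obligatory by any chain of premises.

calibrate_sensor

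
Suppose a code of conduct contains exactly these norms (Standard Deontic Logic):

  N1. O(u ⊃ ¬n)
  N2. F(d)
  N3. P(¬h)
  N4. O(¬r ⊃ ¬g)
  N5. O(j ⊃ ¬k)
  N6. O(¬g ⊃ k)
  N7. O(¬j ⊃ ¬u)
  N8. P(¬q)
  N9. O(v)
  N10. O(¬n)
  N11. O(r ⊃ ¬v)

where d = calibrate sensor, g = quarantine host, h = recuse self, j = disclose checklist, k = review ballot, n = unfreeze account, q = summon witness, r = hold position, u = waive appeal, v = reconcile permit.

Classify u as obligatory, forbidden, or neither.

Premise 9 states O(v) outright.
Premise 11, O(r ⊃ ¬v), contraposes to O(v ⊃ ¬r); with O(v) we get O(¬r).
With premise 4, O(¬r ⊃ ¬g), the K-axiom yields O(¬g).
Premise 6 is O(¬g ⊃ k); since O(¬g), deontic closure gives O(k).
Premise 5 is O(j ⊃ ¬k); contrapositively O(k ⊃ ¬j). Since O(k) holds, K gives O(¬j).
From O(¬j) and premise 7, O(¬j ⊃ ¬u), we obtain O(¬u).
Premises 1, 2, 3, 8, 10 do not contribute to this derivation.
Thus O(¬u), which is F(u): u is forbidden.

Forbidden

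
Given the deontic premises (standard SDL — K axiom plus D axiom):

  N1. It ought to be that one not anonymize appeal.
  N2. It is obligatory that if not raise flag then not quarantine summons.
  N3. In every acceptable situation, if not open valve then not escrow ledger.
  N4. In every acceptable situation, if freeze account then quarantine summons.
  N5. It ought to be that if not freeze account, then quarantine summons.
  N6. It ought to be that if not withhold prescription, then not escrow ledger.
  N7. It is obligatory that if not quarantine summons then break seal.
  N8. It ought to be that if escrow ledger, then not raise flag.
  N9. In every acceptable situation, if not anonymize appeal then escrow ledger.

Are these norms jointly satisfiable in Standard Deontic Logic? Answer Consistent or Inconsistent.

Premises 5 and 4 are O(¬freeze_account → quarantine_summons) and O(freeze_account → quarantine_summons); every ideal world satisfies ¬freeze_account or freeze_account, so in either case quarantine_summons holds — hence O(quarantine_summons).
The contrapositive of premise 2 (O(¬raise_flag → ¬quarantine_summons)) is O(quarantine_summons → raise_flag), and O(quarantine_summons) is already established, so O(raise_flag).
The contrapositive of premise 8 (O(escrow_ledger → ¬raise_flag)) is O(raise_flag → ¬escrow_ledger), and O(raise_flag) is already established, so O(¬escrow_ledger).
Premise 9 is O(¬anonymize_appeal → escrow_ledger); contrapositively O(¬escrow_ledger → anonymize_appeal). Since O(¬escrow_ledger) holds, K gives O(anonymize_appeal).
However, premise 1 gives O(¬anonymize_appeal).
We now have both O(anonymize_appeal) and O(¬anonymize_appeal) — anonymize_appeal is simultaneously obligatory and forbidden, violating the D-axiom.

Inconsistent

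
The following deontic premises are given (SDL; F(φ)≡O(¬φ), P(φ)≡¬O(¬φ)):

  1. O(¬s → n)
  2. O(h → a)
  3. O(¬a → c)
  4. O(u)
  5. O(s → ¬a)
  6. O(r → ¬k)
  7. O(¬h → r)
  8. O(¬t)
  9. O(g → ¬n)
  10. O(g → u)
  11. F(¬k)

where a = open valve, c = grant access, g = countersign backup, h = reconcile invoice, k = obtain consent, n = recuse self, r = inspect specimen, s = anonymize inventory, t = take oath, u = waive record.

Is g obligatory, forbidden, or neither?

Premise 11, F(¬k), is equivalent to O(k).
The contrapositive of premise 6 (O(r → ¬k)) is O(k → ¬r), and O(k) is already established, so O(¬r).
Premise 7, O(¬h → r), contraposes to O(¬r → h); with O(¬r) we get O(h).
With premise 2, O(h → a), the K-axiom yields O(a).
Premise 5 is O(s → ¬a); contrapositively O(a → ¬s). Since O(a) holds, K gives O(¬s).
From O(¬s) and premise 1, O(¬s → n), we obtain O(n).
The contrapositive of premise 9 (O(g → ¬n)) is O(n → ¬g), and O(n) is already established, so O(¬g).
Premises 3, 4, 8, 10 do not contribute to this derivation.
Thus O(¬g), which is F(g): g is forbidden.

Forbidden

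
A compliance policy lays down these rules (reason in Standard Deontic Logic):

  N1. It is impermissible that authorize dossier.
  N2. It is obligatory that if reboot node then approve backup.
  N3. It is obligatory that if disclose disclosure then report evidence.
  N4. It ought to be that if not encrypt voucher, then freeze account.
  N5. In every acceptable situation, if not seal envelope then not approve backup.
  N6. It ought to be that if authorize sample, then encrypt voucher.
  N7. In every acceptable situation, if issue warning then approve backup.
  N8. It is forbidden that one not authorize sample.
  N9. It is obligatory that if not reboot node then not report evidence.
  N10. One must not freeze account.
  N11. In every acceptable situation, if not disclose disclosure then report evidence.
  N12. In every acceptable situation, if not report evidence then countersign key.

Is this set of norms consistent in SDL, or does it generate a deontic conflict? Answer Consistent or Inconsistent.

Consistent

Premise 4 is O(¬encrypt_voucher → freeze_account), but O(¬encrypt_voucher) is not derivable from the premises, so it does not yield O(freeze_account).
So O(freeze_account) is not derivable, and the apparent clash with O(¬freeze_account) does not arise.
A world satisfying every obligation exists (e.g. approve_backup=true, authorize_dossier=false, authorize_sample=true, countersign_key=false, disclose_disclosure=false, encrypt_voucher=true, freeze_account=false, issue_warning=false, reboot_node=true, report_evidence=true, seal_envelope=true); no atom is both obligatory and forbidden, so the set is consistent.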